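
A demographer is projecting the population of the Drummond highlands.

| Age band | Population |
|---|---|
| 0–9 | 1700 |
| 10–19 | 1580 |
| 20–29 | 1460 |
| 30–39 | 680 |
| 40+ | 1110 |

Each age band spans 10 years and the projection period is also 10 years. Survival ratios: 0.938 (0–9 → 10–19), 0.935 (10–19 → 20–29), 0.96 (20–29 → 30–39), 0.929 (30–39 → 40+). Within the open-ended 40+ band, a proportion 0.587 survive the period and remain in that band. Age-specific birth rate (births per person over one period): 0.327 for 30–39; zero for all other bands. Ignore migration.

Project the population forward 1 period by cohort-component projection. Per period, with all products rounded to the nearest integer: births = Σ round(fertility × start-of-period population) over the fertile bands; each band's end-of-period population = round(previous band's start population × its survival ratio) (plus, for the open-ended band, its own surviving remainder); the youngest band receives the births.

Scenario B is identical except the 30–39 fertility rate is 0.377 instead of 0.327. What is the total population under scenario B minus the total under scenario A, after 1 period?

After projecting period 1:
Births: 680 × 0.327 = 222
10–19: 1700 × 0.938 = 1595
20–29: 1580 × 0.935 = 1477
30–39: 1460 × 0.96 = 1402
40+: 680 × 0.929 + 1110 × 0.587 = 632 + 652 = 1284
→ [222, 1595, 1477, 1402, 1284]
Scenario A total after 1 period: 5980
Scenario B projection —
After projecting period 1:
Births: 680 × 0.377 = 256
10–19: 1700 × 0.938 = 1595
20–29: 1580 × 0.935 = 1477
30–39: 1460 × 0.96 = 1402
40+: 680 × 0.929 + 1110 × 0.587 = 632 + 652 = 1284
→ [256, 1595, 1477, 1402, 1284]
Scenario B total after 1 period: 6014
Difference B − A = 6014 − 5980 = 34

34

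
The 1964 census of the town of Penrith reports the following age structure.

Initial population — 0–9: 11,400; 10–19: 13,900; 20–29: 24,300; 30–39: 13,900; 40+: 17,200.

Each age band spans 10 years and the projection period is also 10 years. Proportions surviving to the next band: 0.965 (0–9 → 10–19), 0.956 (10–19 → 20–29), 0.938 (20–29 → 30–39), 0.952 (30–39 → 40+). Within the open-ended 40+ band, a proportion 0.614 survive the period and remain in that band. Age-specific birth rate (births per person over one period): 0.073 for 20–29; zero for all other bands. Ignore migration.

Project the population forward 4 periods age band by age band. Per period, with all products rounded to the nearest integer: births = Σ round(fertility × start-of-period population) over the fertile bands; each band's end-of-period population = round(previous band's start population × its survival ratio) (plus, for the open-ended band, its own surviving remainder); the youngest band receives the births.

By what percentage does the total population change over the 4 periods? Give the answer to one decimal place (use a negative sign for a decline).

-58.3

[period 1]
Births: 24300 × 0.073 = 1774
10–19: 11400 × 0.965 = 11001
20–29: 13900 × 0.956 = 13288
30–39: 24300 × 0.938 = 22793
40+: 13900 × 0.952 + 17200 × 0.614 = 13233 + 10561 = 23794
→ [1774, 11001, 13288, 22793, 23794]
[period 2]
Births: 13288 × 0.073 = 970
10–19: 1774 × 0.965 = 1712
20–29: 11001 × 0.956 = 10517
30–39: 13288 × 0.938 = 12464
40+: 22793 × 0.952 + 23794 × 0.614 = 21699 + 14610 = 36309
→ [970, 1712, 10517, 12464, 36309]
[period 3]
Births: 10517 × 0.073 = 768
10–19: 970 × 0.965 = 936
20–29: 1712 × 0.956 = 1637
30–39: 10517 × 0.938 = 9865
40+: 12464 × 0.952 + 36309 × 0.614 = 11866 + 22294 = 34160
→ [768, 936, 1637, 9865, 34160]
[period 4]
Births: 1637 × 0.073 = 120
10–19: 768 × 0.965 = 741
20–29: 936 × 0.956 = 895
30–39: 1637 × 0.938 = 1536
40+: 9865 × 0.952 + 34160 × 0.614 = 9391 + 20974 = 30365
→ [120, 741, 895, 1536, 30365]
Total: 80700 → 33657; change = -47043; percentage change = -58.3%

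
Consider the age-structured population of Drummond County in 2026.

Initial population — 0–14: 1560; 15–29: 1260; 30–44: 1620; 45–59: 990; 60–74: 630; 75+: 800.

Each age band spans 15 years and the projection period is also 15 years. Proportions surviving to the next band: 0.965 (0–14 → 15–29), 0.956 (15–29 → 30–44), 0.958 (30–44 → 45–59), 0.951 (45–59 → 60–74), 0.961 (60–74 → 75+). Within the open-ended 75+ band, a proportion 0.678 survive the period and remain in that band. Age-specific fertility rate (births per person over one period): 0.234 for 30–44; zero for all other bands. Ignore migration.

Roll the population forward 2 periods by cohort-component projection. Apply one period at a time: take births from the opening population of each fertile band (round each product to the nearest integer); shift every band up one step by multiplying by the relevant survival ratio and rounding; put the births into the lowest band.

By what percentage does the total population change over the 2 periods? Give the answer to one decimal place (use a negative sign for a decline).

-6.7

Call the bands 1 to 6, youngest first.
After projecting period 1:
Births: 1620 × 0.234 = 379
Band 2: 1560 × 0.965 = 1505
Band 3: 1260 × 0.956 = 1205
Band 4: 1620 × 0.958 = 1552
Band 5: 990 × 0.951 = 941
Band 6: 630 × 0.961 + 800 × 0.678 = 605 + 542 = 1147
Population now: 0–14=379, 15–29=1505, 30–44=1205, 45–59=1552, 60–74=941, 75+=1147
After projecting period 2:
Births: 1205 × 0.234 = 282
Band 2: 379 × 0.965 = 366
Band 3: 1505 × 0.956 = 1439
Band 4: 1205 × 0.958 = 1154
Band 5: 1552 × 0.951 = 1476
Band 6: 941 × 0.961 + 1147 × 0.678 = 904 + 778 = 1682
Population now: 0–14=282, 15–29=366, 30–44=1439, 45–59=1154, 60–74=1476, 75+=1682
Total: 6860 → 6399; change = -461; percentage change = -6.7%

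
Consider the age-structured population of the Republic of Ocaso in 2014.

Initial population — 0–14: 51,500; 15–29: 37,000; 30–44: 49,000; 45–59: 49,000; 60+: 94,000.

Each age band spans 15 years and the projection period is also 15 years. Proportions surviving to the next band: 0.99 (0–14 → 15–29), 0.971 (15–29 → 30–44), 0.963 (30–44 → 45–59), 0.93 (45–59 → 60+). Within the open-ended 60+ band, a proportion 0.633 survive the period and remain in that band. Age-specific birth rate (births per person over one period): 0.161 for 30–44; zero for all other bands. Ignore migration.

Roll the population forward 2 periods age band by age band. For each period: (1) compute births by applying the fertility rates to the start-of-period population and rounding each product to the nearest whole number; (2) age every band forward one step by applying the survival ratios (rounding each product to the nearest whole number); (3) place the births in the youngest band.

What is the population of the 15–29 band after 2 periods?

— Period 1 —
Births: 49000 × 0.161 = 7889
15–29: 51500 × 0.99 = 50985
30–44: 37000 × 0.971 = 35927
45–59: 49000 × 0.963 = 47187
60+: 49000 × 0.93 + 94000 × 0.633 = 45570 + 59502 = 105072
Population now: 0–14=7889, 15–29=50985, 30–44=35927, 45–59=47187, 60+=105072
— Period 2 —
Births: 35927 × 0.161 = 5784
15–29: 7889 × 0.99 = 7810
30–44: 50985 × 0.971 = 49506
45–59: 35927 × 0.963 = 34598
60+: 47187 × 0.93 + 105072 × 0.633 = 43884 + 66511 = 110395
Population now: 0–14=5784, 15–29=7810, 30–44=49506, 45–59=34598, 60+=110395

7810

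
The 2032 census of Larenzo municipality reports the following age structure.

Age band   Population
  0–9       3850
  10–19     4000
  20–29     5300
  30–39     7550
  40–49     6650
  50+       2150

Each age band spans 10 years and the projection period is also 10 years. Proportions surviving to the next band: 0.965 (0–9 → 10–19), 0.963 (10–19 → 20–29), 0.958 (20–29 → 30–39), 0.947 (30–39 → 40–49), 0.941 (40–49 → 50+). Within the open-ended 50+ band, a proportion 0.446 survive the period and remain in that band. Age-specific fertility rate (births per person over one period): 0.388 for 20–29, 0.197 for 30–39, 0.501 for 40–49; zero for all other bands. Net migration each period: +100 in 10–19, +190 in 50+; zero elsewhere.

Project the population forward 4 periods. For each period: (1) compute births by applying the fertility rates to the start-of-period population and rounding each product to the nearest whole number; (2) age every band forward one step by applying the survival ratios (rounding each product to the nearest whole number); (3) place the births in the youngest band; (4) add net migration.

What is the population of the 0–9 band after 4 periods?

Period 1:
Births: 5300 * 0.388 = 2056 ; 7550 * 0.197 = 1487 ; 6650 * 0.501 = 3332 ⇒ total 6875
10–19: 3850 * 0.965 = 3715
20–29: 4000 * 0.963 = 3852
30–39: 5300 * 0.958 = 5077
40–49: 7550 * 0.947 = 7150
50+: 6650 * 0.941 + 2150 * 0.446 = 6258 + 959 = 7217
Net migration: 10–19 + 100 → 3815; 50+ + 190 → 7407
Giving 6875 / 3815 / 3852 / 5077 / 7150 / 7407.
Period 2:
Births: 3852 * 0.388 = 1495 ; 5077 * 0.197 = 1000 ; 7150 * 0.501 = 3582 ⇒ total 6077
10–19: 6875 * 0.965 = 6634
20–29: 3815 * 0.963 = 3674
30–39: 3852 * 0.958 = 3690
40–49: 5077 * 0.947 = 4808
50+: 7150 * 0.941 + 7407 * 0.446 = 6728 + 3304 = 10032
Net migration: 10–19 + 100 → 6734; 50+ + 190 → 10222
Giving 6077 / 6734 / 3674 / 3690 / 4808 / 10222.
Period 3:
Births: 3674 * 0.388 = 1426 ; 3690 * 0.197 = 727 ; 4808 * 0.501 = 2409 ⇒ total 4562
10–19: 6077 * 0.965 = 5864
20–29: 6734 * 0.963 = 6485
30–39: 3674 * 0.958 = 3520
40–49: 3690 * 0.947 = 3494
50+: 4808 * 0.941 + 10222 * 0.446 = 4524 + 4559 = 9083
Net migration: 10–19 + 100 → 5964; 50+ + 190 → 9273
Giving 4562 / 5964 / 6485 / 3520 / 3494 / 9273.
Period 4:
Births: 6485 * 0.388 = 2516 ; 3520 * 0.197 = 693 ; 3494 * 0.501 = 1750 ⇒ total 4959
10–19: 4562 * 0.965 = 4402
20–29: 5964 * 0.963 = 5743
30–39: 6485 * 0.958 = 6213
40–49: 3520 * 0.947 = 3333
50+: 3494 * 0.941 + 9273 * 0.446 = 3288 + 4136 = 7424
Net migration: 10–19 + 100 → 4502; 50+ + 190 → 7614
Giving 4959 / 4502 / 5743 / 6213 / 3333 / 7614.

4959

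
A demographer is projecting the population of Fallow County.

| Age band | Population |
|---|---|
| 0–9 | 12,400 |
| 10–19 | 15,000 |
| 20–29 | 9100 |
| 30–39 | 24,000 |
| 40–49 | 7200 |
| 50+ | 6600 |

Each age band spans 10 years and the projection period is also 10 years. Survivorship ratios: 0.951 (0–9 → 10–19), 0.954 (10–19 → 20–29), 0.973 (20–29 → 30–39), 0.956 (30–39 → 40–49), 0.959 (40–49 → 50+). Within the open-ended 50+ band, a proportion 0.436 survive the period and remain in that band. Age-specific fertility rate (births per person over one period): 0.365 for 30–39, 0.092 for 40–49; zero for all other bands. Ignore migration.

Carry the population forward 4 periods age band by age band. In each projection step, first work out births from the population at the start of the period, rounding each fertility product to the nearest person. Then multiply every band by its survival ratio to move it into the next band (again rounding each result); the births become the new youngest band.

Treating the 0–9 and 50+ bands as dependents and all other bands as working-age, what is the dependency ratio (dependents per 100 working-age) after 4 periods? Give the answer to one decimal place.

Numbering the bands 1..6 from youngest to oldest:
Period 1.
Births: 24000 × 0.365 = 8760  |  7200 × 0.092 = 662 → total 9422
Band 2: 12400 × 0.951 = 11792
Band 3: 15000 × 0.954 = 14310
Band 4: 9100 × 0.973 = 8854
Band 5: 24000 × 0.956 = 22944
Band 6: 7200 × 0.959 + 6600 × 0.436 = 6905 + 2878 = 9783
Population now: 0–9=9422, 10–19=11792, 20–29=14310, 30–39=8854, 40–49=22944, 50+=9783
Period 2.
Births: 8854 × 0.365 = 3232  |  22944 × 0.092 = 2111 → total 5343
Band 2: 9422 × 0.951 = 8960
Band 3: 11792 × 0.954 = 11250
Band 4: 14310 × 0.973 = 13924
Band 5: 8854 × 0.956 = 8464
Band 6: 22944 × 0.959 + 9783 × 0.436 = 22003 + 4265 = 26268
Population now: 0–9=5343, 10–19=8960, 20–29=11250, 30–39=13924, 40–49=8464, 50+=26268
Period 3.
Births: 13924 × 0.365 = 5082  |  8464 × 0.092 = 779 → total 5861
Band 2: 5343 × 0.951 = 5081
Band 3: 8960 × 0.954 = 8548
Band 4: 11250 × 0.973 = 10946
Band 5: 13924 × 0.956 = 13311
Band 6: 8464 × 0.959 + 26268 × 0.436 = 8117 + 11453 = 19570
Population now: 0–9=5861, 10–19=5081, 20–29=8548, 30–39=10946, 40–49=13311, 50+=19570
Period 4.
Births: 10946 × 0.365 = 3995  |  13311 × 0.092 = 1225 → total 5220
Band 2: 5861 × 0.951 = 5574
Band 3: 5081 × 0.954 = 4847
Band 4: 8548 × 0.973 = 8317
Band 5: 10946 × 0.956 = 10464
Band 6: 13311 × 0.959 + 19570 × 0.436 = 12765 + 8533 = 21298
Population now: 0–9=5220, 10–19=5574, 20–29=4847, 30–39=8317, 40–49=10464, 50+=21298
Dependents (band 0–9 + band 50+) = 5220 + 21298 = 26518; working-age = 29202; ratio = 26518/29202 × 100 = 90.8

90.8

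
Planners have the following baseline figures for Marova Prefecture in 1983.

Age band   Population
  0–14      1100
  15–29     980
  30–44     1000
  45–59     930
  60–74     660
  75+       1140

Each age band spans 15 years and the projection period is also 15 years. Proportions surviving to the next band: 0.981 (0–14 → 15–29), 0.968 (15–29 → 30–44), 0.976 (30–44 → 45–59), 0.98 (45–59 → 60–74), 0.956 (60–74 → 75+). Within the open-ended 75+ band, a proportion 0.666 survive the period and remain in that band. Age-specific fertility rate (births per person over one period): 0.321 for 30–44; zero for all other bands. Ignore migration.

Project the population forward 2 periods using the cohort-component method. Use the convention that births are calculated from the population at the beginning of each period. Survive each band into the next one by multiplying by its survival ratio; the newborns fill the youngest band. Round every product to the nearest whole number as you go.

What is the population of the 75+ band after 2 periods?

(Groups numbered youngest = 1 to oldest = 6.)
After projecting period 1:
Births: 1000 × 0.321 = 321
Group 2: 1100 × 0.981 = 1079
Group 3: 980 × 0.968 = 949
Group 4: 1000 × 0.976 = 976
Group 5: 930 × 0.98 = 911
Group 6: 660 × 0.956 + 1140 × 0.666 = 631 + 759 = 1390
Population now: 0–14=321, 15–29=1079, 30–44=949, 45–59=976, 60–74=911, 75+=1390
After projecting period 2:
Births: 949 × 0.321 = 305
Group 2: 321 × 0.981 = 315
Group 3: 1079 × 0.968 = 1044
Group 4: 949 × 0.976 = 926
Group 5: 976 × 0.98 = 956
Group 6: 911 × 0.956 + 1390 × 0.666 = 871 + 926 = 1797
Population now: 0–14=305, 15–29=315, 30–44=1044, 45–59=926, 60–74=956, 75+=1797

1797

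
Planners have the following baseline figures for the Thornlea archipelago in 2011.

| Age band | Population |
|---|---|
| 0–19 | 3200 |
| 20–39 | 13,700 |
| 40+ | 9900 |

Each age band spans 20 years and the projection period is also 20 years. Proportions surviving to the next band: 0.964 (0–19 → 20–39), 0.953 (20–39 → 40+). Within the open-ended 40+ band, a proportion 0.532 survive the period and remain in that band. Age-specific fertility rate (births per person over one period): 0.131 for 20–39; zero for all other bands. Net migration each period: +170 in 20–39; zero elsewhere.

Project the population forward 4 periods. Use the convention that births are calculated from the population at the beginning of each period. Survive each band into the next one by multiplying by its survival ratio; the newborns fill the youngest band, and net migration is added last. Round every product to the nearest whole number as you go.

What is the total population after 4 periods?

5640

Let band 1 be 0–19 through band 3 = 40+.
Period 1:
Births: 13700 × 0.131 = 1795
Band 2: 3200 × 0.964 = 3085
Band 3: 13700 × 0.953 + 9900 × 0.532 = 13056 + 5267 = 18323
Net migration: Band 2 + 170 → 3255
→ [1795, 3255, 18323]
Period 2:
Births: 3255 × 0.131 = 426
Band 2: 1795 × 0.964 = 1730
Band 3: 3255 × 0.953 + 18323 × 0.532 = 3102 + 9748 = 12850
Net migration: Band 2 + 170 → 1900
→ [426, 1900, 12850]
Period 3:
Births: 1900 × 0.131 = 249
Band 2: 426 × 0.964 = 411
Band 3: 1900 × 0.953 + 12850 × 0.532 = 1811 + 6836 = 8647
Net migration: Band 2 + 170 → 581
→ [249, 581, 8647]
Period 4:
Births: 581 × 0.131 = 76
Band 2: 249 × 0.964 = 240
Band 3: 581 × 0.953 + 8647 × 0.532 = 554 + 4600 = 5154
Net migration: Band 2 + 170 → 410
→ [76, 410, 5154]
Total after period 4: 76 + 410 + 5154 = 5640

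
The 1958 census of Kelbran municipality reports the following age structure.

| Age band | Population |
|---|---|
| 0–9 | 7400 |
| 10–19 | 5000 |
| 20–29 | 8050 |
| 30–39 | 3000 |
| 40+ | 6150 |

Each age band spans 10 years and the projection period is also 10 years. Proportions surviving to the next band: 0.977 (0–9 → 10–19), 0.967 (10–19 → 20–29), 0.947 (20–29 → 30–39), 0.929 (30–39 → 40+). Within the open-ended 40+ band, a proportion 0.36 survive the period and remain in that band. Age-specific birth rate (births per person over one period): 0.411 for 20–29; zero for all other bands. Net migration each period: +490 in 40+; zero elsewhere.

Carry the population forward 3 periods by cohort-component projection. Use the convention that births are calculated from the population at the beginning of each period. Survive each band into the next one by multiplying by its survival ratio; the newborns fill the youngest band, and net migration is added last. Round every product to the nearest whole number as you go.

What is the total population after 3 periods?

22742

After projecting period 1:
Births: 8050 × 0.411 = 3309
10–19: 7400 × 0.977 = 7230
20–29: 5000 × 0.967 = 4835
30–39: 8050 × 0.947 = 7623
40+: 3000 × 0.929 + 6150 × 0.36 = 2787 + 2214 = 5001
Net migration: 40+ + 490 → 5491
Giving 3309 / 7230 / 4835 / 7623 / 5491.
After projecting period 2:
Births: 4835 × 0.411 = 1987
10–19: 3309 × 0.977 = 3233
20–29: 7230 × 0.967 = 6991
30–39: 4835 × 0.947 = 4579
40+: 7623 × 0.929 + 5491 × 0.36 = 7082 + 1977 = 9059
Net migration: 40+ + 490 → 9549
Giving 1987 / 3233 / 6991 / 4579 / 9549.
After projecting period 3:
Births: 6991 × 0.411 = 2873
10–19: 1987 × 0.977 = 1941
20–29: 3233 × 0.967 = 3126
30–39: 6991 × 0.947 = 6620
40+: 4579 × 0.929 + 9549 × 0.36 = 4254 + 3438 = 7692
Net migration: 40+ + 490 → 8182
Giving 2873 / 1941 / 3126 / 6620 / 8182.
Total after period 3: 2873 + 1941 + 3126 + 6620 + 8182 = 22742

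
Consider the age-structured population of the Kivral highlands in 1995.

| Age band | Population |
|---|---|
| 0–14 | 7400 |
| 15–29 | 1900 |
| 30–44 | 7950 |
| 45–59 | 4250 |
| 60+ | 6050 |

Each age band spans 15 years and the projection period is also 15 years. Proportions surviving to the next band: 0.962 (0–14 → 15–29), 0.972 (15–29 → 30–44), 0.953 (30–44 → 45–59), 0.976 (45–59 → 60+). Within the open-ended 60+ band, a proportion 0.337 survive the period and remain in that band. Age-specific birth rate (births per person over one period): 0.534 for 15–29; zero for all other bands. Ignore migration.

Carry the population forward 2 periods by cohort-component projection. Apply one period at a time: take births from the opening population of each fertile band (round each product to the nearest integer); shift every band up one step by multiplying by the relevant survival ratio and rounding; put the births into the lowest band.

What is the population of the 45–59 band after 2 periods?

— Period 1 —
Births: 1900 × 0.534 = 1015
15–29: 7400 × 0.962 = 7119
30–44: 1900 × 0.972 = 1847
45–59: 7950 × 0.953 = 7576
60+: 4250 × 0.976 + 6050 × 0.337 = 4148 + 2039 = 6187
Population now: 0–14=1015, 15–29=7119, 30–44=1847, 45–59=7576, 60+=6187
— Period 2 —
Births: 7119 × 0.534 = 3802
15–29: 1015 × 0.962 = 976
30–44: 7119 × 0.972 = 6920
45–59: 1847 × 0.953 = 1760
60+: 7576 × 0.976 + 6187 × 0.337 = 7394 + 2085 = 9479
Population now: 0–14=3802, 15–29=976, 30–44=6920, 45–59=1760, 60+=9479

1760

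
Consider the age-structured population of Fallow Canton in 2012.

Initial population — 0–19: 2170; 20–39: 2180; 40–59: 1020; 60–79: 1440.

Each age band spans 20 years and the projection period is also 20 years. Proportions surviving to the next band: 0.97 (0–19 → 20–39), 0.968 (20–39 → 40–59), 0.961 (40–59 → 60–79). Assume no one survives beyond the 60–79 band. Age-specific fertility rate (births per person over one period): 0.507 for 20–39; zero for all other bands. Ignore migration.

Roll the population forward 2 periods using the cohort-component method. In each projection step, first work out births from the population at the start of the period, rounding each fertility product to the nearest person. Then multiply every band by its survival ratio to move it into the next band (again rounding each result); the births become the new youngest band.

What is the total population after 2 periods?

6205

Period 1.
Births: 2180 * 0.507 = 1105
20–39: 2170 * 0.97 = 2105
40–59: 2180 * 0.968 = 2110
60–79: 1020 * 0.961 = 980
End of period: [1105, 2105, 2110, 980]
Period 2.
Births: 2105 * 0.507 = 1067
20–39: 1105 * 0.97 = 1072
40–59: 2105 * 0.968 = 2038
60–79: 2110 * 0.961 = 2028
End of period: [1067, 1072, 2038, 2028]
Total after period 2: 1067 + 1072 + 2038 + 2028 = 6205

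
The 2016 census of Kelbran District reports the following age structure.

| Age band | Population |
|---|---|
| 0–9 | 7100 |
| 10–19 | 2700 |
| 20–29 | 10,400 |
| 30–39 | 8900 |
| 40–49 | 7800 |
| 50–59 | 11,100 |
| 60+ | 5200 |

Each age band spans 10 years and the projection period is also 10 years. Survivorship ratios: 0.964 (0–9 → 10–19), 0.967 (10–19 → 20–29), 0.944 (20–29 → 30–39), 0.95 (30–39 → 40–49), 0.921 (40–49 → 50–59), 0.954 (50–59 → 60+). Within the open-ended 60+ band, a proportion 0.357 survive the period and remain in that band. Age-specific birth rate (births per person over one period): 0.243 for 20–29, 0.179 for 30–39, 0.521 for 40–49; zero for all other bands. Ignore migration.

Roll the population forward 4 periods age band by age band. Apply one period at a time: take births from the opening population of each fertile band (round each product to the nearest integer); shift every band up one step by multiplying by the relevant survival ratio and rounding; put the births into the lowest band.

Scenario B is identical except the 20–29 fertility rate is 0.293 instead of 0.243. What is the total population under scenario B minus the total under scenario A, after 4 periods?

1423

Let band 1 be 0–9 through band 7 = 60+.
[period 1]
Births: 10400 × 0.243 = 2527, 8900 × 0.179 = 1593, 7800 × 0.521 = 4064 → total 8184
Band 2: 7100 × 0.964 = 6844
Band 3: 2700 × 0.967 = 2611
Band 4: 10400 × 0.944 = 9818
Band 5: 8900 × 0.95 = 8455
Band 6: 7800 × 0.921 = 7184
Band 7: 11100 × 0.954 + 5200 × 0.357 = 10589 + 1856 = 12445
End of period: [8184, 6844, 2611, 9818, 8455, 7184, 12445]
[period 2]
Births: 2611 × 0.243 = 634, 9818 × 0.179 = 1757, 8455 × 0.521 = 4405 → total 6796
Band 2: 8184 × 0.964 = 7889
Band 3: 6844 × 0.967 = 6618
Band 4: 2611 × 0.944 = 2465
Band 5: 9818 × 0.95 = 9327
Band 6: 8455 × 0.921 = 7787
Band 7: 7184 × 0.954 + 12445 × 0.357 = 6854 + 4443 = 11297
End of period: [6796, 7889, 6618, 2465, 9327, 7787, 11297]
[period 3]
Births: 6618 × 0.243 = 1608, 2465 × 0.179 = 441, 9327 × 0.521 = 4859 → total 6908
Band 2: 6796 × 0.964 = 6551
Band 3: 7889 × 0.967 = 7629
Band 4: 6618 × 0.944 = 6247
Band 5: 2465 × 0.95 = 2342
Band 6: 9327 × 0.921 = 8590
Band 7: 7787 × 0.954 + 11297 × 0.357 = 7429 + 4033 = 11462
End of period: [6908, 6551, 7629, 6247, 2342, 8590, 11462]
[period 4]
Births: 7629 × 0.243 = 1854, 6247 × 0.179 = 1118, 2342 × 0.521 = 1220 → total 4192
Band 2: 6908 × 0.964 = 6659
Band 3: 6551 × 0.967 = 6335
Band 4: 7629 × 0.944 = 7202
Band 5: 6247 × 0.95 = 5935
Band 6: 2342 × 0.921 = 2157
Band 7: 8590 × 0.954 + 11462 × 0.357 = 8195 + 4092 = 12287
End of period: [4192, 6659, 6335, 7202, 5935, 2157, 12287]
Scenario A total after 4 periods: 44767
Scenario B projection —
[period 1]
Births: 10400 × 0.293 = 3047, 8900 × 0.179 = 1593, 7800 × 0.521 = 4064 → total 8704
Band 2: 7100 × 0.964 = 6844
Band 3: 2700 × 0.967 = 2611
Band 4: 10400 × 0.944 = 9818
Band 5: 8900 × 0.95 = 8455
Band 6: 7800 × 0.921 = 7184
Band 7: 11100 × 0.954 + 5200 × 0.357 = 10589 + 1856 = 12445
End of period: [8704, 6844, 2611, 9818, 8455, 7184, 12445]
[period 2]
Births: 2611 × 0.293 = 765, 9818 × 0.179 = 1757, 8455 × 0.521 = 4405 → total 6927
Band 2: 8704 × 0.964 = 8391
Band 3: 6844 × 0.967 = 6618
Band 4: 2611 × 0.944 = 2465
Band 5: 9818 × 0.95 = 9327
Band 6: 8455 × 0.921 = 7787
Band 7: 7184 × 0.954 + 12445 × 0.357 = 6854 + 4443 = 11297
End of period: [6927, 8391, 6618, 2465, 9327, 7787, 11297]
[period 3]
Births: 6618 × 0.293 = 1939, 2465 × 0.179 = 441, 9327 × 0.521 = 4859 → total 7239
Band 2: 6927 × 0.964 = 6678
Band 3: 8391 × 0.967 = 8114
Band 4: 6618 × 0.944 = 6247
Band 5: 2465 × 0.95 = 2342
Band 6: 9327 × 0.921 = 8590
Band 7: 7787 × 0.954 + 11297 × 0.357 = 7429 + 4033 = 11462
End of period: [7239, 6678, 8114, 6247, 2342, 8590, 11462]
[period 4]
Births: 8114 × 0.293 = 2377, 6247 × 0.179 = 1118, 2342 × 0.521 = 1220 → total 4715
Band 2: 7239 × 0.964 = 6978
Band 3: 6678 × 0.967 = 6458
Band 4: 8114 × 0.944 = 7660
Band 5: 6247 × 0.95 = 5935
Band 6: 2342 × 0.921 = 2157
Band 7: 8590 × 0.954 + 11462 × 0.357 = 8195 + 4092 = 12287
End of period: [4715, 6978, 6458, 7660, 5935, 2157, 12287]
Scenario B total after 4 periods: 46190
Difference B − A = 46190 − 44767 = 1423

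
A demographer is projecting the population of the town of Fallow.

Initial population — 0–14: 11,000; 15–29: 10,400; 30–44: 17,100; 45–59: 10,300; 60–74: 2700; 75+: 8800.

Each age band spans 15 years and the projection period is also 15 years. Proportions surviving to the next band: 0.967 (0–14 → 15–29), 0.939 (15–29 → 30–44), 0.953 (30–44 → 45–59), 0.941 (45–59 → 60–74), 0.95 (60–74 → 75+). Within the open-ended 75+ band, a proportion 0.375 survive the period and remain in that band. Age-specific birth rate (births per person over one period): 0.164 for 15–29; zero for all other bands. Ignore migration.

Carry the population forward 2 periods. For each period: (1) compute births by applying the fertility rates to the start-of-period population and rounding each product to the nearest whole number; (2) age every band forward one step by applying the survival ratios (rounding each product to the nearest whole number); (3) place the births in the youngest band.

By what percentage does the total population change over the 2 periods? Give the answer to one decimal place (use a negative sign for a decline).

-18.0

Numbering the bands 1..6 from youngest to oldest:
After projecting period 1:
Births: 10400 × 0.164 = 1706
Band 2: 11000 × 0.967 = 10637
Band 3: 10400 × 0.939 = 9766
Band 4: 17100 × 0.953 = 16296
Band 5: 10300 × 0.941 = 9692
Band 6: 2700 × 0.95 + 8800 × 0.375 = 2565 + 3300 = 5865
End of period: [1706, 10637, 9766, 16296, 9692, 5865]
After projecting period 2:
Births: 10637 × 0.164 = 1744
Band 2: 1706 × 0.967 = 1650
Band 3: 10637 × 0.939 = 9988
Band 4: 9766 × 0.953 = 9307
Band 5: 16296 × 0.941 = 15335
Band 6: 9692 × 0.95 + 5865 × 0.375 = 9207 + 2199 = 11406
End of period: [1744, 1650, 9988, 9307, 15335, 11406]
Total: 60300 → 49430; change = -10870; percentage change = -18.0%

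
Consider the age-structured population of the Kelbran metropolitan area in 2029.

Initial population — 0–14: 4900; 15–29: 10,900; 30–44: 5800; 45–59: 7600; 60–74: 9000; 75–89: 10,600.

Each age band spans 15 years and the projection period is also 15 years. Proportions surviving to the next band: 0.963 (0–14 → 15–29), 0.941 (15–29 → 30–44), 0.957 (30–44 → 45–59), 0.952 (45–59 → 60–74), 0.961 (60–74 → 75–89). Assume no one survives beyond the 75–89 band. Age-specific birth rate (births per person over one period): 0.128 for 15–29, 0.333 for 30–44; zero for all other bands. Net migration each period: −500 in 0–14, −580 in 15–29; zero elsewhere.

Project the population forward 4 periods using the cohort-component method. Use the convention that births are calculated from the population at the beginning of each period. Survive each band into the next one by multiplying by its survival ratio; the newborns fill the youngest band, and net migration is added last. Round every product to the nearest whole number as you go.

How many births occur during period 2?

3946

[period 1]
Births: 10900 * 0.128 = 1395, 5800 * 0.333 = 1931 — total 3326
15–29: 4900 * 0.963 = 4719
30–44: 10900 * 0.941 = 10257
45–59: 5800 * 0.957 = 5551
60–74: 7600 * 0.952 = 7235
75–89: 9000 * 0.961 = 8649
Net migration: 0–14 − 500 → 2826; 15–29 − 580 → 4139
→ [2826, 4139, 10257, 5551, 7235, 8649]
[period 2]
Births: 4139 * 0.128 = 530, 10257 * 0.333 = 3416 — total 3946
15–29: 2826 * 0.963 = 2721
30–44: 4139 * 0.941 = 3895
45–59: 10257 * 0.957 = 9816
60–74: 5551 * 0.952 = 5285
75–89: 7235 * 0.961 = 6953
Net migration: 0–14 − 500 → 3446; 15–29 − 580 → 2141
→ [3446, 2141, 3895, 9816, 5285, 6953]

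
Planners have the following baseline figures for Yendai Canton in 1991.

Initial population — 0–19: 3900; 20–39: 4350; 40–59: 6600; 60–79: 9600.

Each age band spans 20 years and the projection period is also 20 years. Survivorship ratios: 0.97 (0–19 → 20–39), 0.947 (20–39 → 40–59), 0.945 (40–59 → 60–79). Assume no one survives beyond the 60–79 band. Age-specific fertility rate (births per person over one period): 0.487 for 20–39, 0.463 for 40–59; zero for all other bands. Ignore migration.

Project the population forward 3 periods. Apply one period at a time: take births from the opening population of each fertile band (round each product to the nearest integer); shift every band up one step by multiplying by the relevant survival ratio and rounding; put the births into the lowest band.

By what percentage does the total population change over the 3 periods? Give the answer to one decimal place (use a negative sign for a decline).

Call the groups 1 to 4, youngest first.
[period 1]
Births: 4350 * 0.487 = 2118  |  6600 * 0.463 = 3056 ⇒ total 5174
Group 2: 3900 * 0.97 = 3783
Group 3: 4350 * 0.947 = 4119
Group 4: 6600 * 0.945 = 6237
Giving 5174 / 3783 / 4119 / 6237.
[period 2]
Births: 3783 * 0.487 = 1842  |  4119 * 0.463 = 1907 ⇒ total 3749
Group 2: 5174 * 0.97 = 5019
Group 3: 3783 * 0.947 = 3583
Group 4: 4119 * 0.945 = 3892
Giving 3749 / 5019 / 3583 / 3892.
[period 3]
Births: 5019 * 0.487 = 2444  |  3583 * 0.463 = 1659 ⇒ total 4103
Group 2: 3749 * 0.97 = 3637
Group 3: 5019 * 0.947 = 4753
Group 4: 3583 * 0.945 = 3386
Giving 4103 / 3637 / 4753 / 3386.
Total: 24450 → 15879; change = -8571; percentage change = -35.1%

-35.1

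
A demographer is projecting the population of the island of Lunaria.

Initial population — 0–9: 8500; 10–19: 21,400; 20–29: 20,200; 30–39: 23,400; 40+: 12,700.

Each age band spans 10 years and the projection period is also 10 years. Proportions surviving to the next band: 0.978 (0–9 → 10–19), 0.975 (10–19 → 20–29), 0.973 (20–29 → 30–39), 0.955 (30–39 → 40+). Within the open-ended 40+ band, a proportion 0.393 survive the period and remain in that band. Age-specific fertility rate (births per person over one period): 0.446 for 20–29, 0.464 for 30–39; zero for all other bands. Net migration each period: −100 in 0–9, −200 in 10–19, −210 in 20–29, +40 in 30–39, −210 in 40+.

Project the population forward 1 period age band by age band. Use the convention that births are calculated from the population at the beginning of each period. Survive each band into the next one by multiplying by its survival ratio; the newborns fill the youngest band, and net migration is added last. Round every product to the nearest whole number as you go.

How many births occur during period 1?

19867

After projecting period 1:
Births: 20200 × 0.446 = 9009, 23400 × 0.464 = 10858 → total 19867
10–19: 8500 × 0.978 = 8313
20–29: 21400 × 0.975 = 20865
30–39: 20200 × 0.973 = 19655
40+: 23400 × 0.955 + 12700 × 0.393 = 22347 + 4991 = 27338
Net migration: 0–9 − 100 → 19767; 10–19 − 200 → 8113; 20–29 − 210 → 20655; 30–39 + 40 → 19695; 40+ − 210 → 27128
Giving 19767 / 8113 / 20655 / 19695 / 27128.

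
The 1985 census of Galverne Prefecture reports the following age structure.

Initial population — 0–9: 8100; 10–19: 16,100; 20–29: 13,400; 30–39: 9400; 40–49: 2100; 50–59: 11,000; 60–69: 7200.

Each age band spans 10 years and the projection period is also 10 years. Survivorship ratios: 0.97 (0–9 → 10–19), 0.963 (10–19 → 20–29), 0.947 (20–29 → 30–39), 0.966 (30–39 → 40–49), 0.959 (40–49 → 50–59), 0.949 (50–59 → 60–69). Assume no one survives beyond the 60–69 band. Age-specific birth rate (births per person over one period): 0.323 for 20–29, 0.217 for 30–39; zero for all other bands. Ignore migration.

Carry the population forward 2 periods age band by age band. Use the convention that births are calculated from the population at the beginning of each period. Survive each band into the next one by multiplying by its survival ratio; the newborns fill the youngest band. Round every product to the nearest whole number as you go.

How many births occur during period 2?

7762

[period 1]
Births: 13400 × 0.323 = 4328, 9400 × 0.217 = 2040 → total 6368
10–19: 8100 × 0.97 = 7857
20–29: 16100 × 0.963 = 15504
30–39: 13400 × 0.947 = 12690
40–49: 9400 × 0.966 = 9080
50–59: 2100 × 0.959 = 2014
60–69: 11000 × 0.949 = 10439
End of period: [6368, 7857, 15504, 12690, 9080, 2014, 10439]
[period 2]
Births: 15504 × 0.323 = 5008, 12690 × 0.217 = 2754 → total 7762
10–19: 6368 × 0.97 = 6177
20–29: 7857 × 0.963 = 7566
30–39: 15504 × 0.947 = 14682
40–49: 12690 × 0.966 = 12259
50–59: 9080 × 0.959 = 8708
60–69: 2014 × 0.949 = 1911
End of period: [7762, 6177, 7566, 14682, 12259, 8708, 1911]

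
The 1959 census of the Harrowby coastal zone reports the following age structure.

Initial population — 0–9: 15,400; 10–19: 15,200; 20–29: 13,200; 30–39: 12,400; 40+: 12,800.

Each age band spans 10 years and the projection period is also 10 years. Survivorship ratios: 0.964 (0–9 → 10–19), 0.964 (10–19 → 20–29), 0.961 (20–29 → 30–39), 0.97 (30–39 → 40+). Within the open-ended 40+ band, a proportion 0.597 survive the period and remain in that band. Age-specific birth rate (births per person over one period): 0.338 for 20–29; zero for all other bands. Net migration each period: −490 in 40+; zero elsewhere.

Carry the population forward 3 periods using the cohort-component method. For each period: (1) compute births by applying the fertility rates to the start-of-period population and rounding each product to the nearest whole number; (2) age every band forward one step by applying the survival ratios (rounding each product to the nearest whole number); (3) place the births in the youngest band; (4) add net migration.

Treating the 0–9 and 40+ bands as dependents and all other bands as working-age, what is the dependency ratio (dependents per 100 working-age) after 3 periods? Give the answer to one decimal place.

140.7

[period 1]
Births: 13200 * 0.338 = 4462
10–19: 15400 * 0.964 = 14846
20–29: 15200 * 0.964 = 14653
30–39: 13200 * 0.961 = 12685
40+: 12400 * 0.97 + 12800 * 0.597 = 12028 + 7642 = 19670
Net migration: 40+ − 490 → 19180
End of period: [4462, 14846, 14653, 12685, 19180]
[period 2]
Births: 14653 * 0.338 = 4953
10–19: 4462 * 0.964 = 4301
20–29: 14846 * 0.964 = 14312
30–39: 14653 * 0.961 = 14082
40+: 12685 * 0.97 + 19180 * 0.597 = 12304 + 11450 = 23754
Net migration: 40+ − 490 → 23264
End of period: [4953, 4301, 14312, 14082, 23264]
[period 3]
Births: 14312 * 0.338 = 4837
10–19: 4953 * 0.964 = 4775
20–29: 4301 * 0.964 = 4146
30–39: 14312 * 0.961 = 13754
40+: 14082 * 0.97 + 23264 * 0.597 = 13660 + 13889 = 27549
Net migration: 40+ − 490 → 27059
End of period: [4837, 4775, 4146, 13754, 27059]
Dependents (band 0–9 + band 40+) = 4837 + 27059 = 31896; working-age = 22675; ratio = 31896/22675 × 100 = 140.7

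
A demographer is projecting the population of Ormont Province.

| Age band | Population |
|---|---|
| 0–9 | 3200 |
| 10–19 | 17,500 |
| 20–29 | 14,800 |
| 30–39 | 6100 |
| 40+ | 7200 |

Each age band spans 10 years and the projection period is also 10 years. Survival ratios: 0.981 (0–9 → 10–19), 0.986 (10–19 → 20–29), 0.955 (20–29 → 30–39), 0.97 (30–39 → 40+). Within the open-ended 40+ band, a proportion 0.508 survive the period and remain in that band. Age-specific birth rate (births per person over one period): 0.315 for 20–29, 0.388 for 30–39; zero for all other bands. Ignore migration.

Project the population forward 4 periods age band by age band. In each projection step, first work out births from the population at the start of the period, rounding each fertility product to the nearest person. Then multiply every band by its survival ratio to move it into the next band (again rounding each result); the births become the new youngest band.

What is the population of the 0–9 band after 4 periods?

[period 1]
Births: 14800 × 0.315 = 4662, 6100 × 0.388 = 2367 — total 7029
10–19: 3200 × 0.981 = 3139
20–29: 17500 × 0.986 = 17255
30–39: 14800 × 0.955 = 14134
40+: 6100 × 0.97 + 7200 × 0.508 = 5917 + 3658 = 9575
End of period: [7029, 3139, 17255, 14134, 9575]
[period 2]
Births: 17255 × 0.315 = 5435, 14134 × 0.388 = 5484 — total 10919
10–19: 7029 × 0.981 = 6895
20–29: 3139 × 0.986 = 3095
30–39: 17255 × 0.955 = 16479
40+: 14134 × 0.97 + 9575 × 0.508 = 13710 + 4864 = 18574
End of period: [10919, 6895, 3095, 16479, 18574]
[period 3]
Births: 3095 × 0.315 = 975, 16479 × 0.388 = 6394 — total 7369
10–19: 10919 × 0.981 = 10712
20–29: 6895 × 0.986 = 6798
30–39: 3095 × 0.955 = 2956
40+: 16479 × 0.97 + 18574 × 0.508 = 15985 + 9436 = 25421
End of period: [7369, 10712, 6798, 2956, 25421]
[period 4]
Births: 6798 × 0.315 = 2141, 2956 × 0.388 = 1147 — total 3288
10–19: 7369 × 0.981 = 7229
20–29: 10712 × 0.986 = 10562
30–39: 6798 × 0.955 = 6492
40+: 2956 × 0.97 + 25421 × 0.508 = 2867 + 12914 = 15781
End of period: [3288, 7229, 10562, 6492, 15781]

3288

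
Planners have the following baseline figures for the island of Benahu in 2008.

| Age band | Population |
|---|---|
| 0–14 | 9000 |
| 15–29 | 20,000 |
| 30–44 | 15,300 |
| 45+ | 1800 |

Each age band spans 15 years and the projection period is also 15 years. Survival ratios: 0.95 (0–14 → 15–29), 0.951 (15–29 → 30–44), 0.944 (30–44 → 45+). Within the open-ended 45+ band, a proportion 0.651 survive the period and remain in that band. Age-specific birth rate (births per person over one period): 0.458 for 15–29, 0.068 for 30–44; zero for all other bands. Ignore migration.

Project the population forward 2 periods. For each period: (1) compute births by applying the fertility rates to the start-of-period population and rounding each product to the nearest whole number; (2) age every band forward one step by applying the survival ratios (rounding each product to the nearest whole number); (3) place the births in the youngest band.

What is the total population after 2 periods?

After projecting period 1:
Births: 20000 × 0.458 = 9160  |  15300 × 0.068 = 1040 → total 10200
15–29: 9000 × 0.95 = 8550
30–44: 20000 × 0.951 = 19020
45+: 15300 × 0.944 + 1800 × 0.651 = 14443 + 1172 = 15615
Giving 10200 / 8550 / 19020 / 15615.
After projecting period 2:
Births: 8550 × 0.458 = 3916  |  19020 × 0.068 = 1293 → total 5209
15–29: 10200 × 0.95 = 9690
30–44: 8550 × 0.951 = 8131
45+: 19020 × 0.944 + 15615 × 0.651 = 17955 + 10165 = 28120
Giving 5209 / 9690 / 8131 / 28120.
Total after period 2: 5209 + 9690 + 8131 + 28120 = 51150

51150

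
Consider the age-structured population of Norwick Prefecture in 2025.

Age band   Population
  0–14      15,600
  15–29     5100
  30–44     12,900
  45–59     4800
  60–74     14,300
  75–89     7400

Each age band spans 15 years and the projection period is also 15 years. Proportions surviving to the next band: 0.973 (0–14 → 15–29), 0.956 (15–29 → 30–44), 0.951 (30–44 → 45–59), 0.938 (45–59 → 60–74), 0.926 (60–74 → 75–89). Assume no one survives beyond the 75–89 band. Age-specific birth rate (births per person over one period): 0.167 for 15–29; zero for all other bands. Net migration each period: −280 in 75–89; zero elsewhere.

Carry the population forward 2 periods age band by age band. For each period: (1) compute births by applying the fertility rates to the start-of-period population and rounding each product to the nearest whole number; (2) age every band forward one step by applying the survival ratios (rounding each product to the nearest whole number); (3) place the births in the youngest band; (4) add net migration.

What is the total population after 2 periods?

37908

[period 1]
Births: 5100 * 0.167 = 852
15–29: 15600 * 0.973 = 15179
30–44: 5100 * 0.956 = 4876
45–59: 12900 * 0.951 = 12268
60–74: 4800 * 0.938 = 4502
75–89: 14300 * 0.926 = 13242
Net migration: 75–89 − 280 → 12962
Population now: 0–14=852, 15–29=15179, 30–44=4876, 45–59=12268, 60–74=4502, 75–89=12962
[period 2]
Births: 15179 * 0.167 = 2535
15–29: 852 * 0.973 = 829
30–44: 15179 * 0.956 = 14511
45–59: 4876 * 0.951 = 4637
60–74: 12268 * 0.938 = 11507
75–89: 4502 * 0.926 = 4169
Net migration: 75–89 − 280 → 3889
Population now: 0–14=2535, 15–29=829, 30–44=14511, 45–59=4637, 60–74=11507, 75–89=3889
Total after period 2: 2535 + 829 + 14511 + 4637 + 11507 + 3889 = 37908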